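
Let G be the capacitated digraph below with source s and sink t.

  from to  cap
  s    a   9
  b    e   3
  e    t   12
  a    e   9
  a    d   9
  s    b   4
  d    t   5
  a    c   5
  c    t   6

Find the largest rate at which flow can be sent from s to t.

12

Augment s→a→c→t: bottleneck 5, flow now 5.
Augment s→a→d→t: bottleneck 4, flow now 9.
Augment s→b→e→t: bottleneck 3, flow now 12.
No augmenting path remains; maximum flow = 12.
In the residual graph, reachable from s: {s, b}.
Min-cut edges: s→a (9), b→e (3); capacity 9 + 3 = 12.
This cut is saturated, so no flow can exceed 12.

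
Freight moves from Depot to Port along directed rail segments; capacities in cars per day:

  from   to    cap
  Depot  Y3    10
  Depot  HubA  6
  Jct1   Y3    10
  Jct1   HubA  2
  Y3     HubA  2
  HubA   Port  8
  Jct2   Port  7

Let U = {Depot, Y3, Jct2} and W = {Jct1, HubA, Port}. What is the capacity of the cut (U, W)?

Edges leaving {Depot, Y3, Jct2}: Depot→HubA (6), Y3→HubA (2), Jct2→Port (7).
Cut capacity = 6 + 2 + 7 = 15.

15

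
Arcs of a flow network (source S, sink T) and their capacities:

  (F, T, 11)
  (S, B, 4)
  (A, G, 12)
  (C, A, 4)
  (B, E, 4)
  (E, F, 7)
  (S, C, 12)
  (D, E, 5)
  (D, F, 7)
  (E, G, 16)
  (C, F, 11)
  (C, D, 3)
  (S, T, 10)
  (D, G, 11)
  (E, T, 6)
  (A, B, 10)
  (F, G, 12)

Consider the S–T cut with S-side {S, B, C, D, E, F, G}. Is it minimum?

Given cut capacity: 10 + 4 + 6 + 11 = 31.
Augment S→T: bottleneck 10, flow now 10.
Augment S→B→E→T: bottleneck 4, flow now 14.
Augment S→C→F→T: bottleneck 11, flow now 25.
Augment S→C→D→E→T: bottleneck 1, flow now 26.
No augmenting path remains; maximum flow = 26.
In the residual graph, reachable from S: {S}.
Min-cut edges: S→B (4), S→C (12), S→T (10); capacity 4 + 12 + 10 = 26.
Cut capacity 31 exceeds the max flow 26, so it is not minimum.

No — its capacity is 31, but the minimum cut has capacity 26.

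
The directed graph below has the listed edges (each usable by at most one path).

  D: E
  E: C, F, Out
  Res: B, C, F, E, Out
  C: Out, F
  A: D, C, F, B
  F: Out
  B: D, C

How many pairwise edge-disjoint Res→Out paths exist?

4

Assign every edge capacity 1; by Menger, the answer equals the max flow.
Path Res→Out (+1); total 1.
Path Res→C→Out (+1); total 2.
Path Res→E→Out (+1); total 3.
Path Res→F→Out (+1); total 4.
No residual Res→Out path; max flow = 4.
Certifying cut of size 4: {C→Out, E→Out, F→Out, Res→Out}.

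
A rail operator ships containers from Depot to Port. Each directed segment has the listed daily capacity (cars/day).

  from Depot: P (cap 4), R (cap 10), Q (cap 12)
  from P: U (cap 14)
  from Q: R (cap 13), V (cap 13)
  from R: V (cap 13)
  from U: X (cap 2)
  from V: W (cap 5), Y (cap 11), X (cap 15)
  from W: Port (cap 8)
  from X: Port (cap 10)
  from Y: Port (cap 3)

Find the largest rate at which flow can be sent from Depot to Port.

18

Augment Depot→P→U→X→Port: bottleneck 2, flow now 2.
Augment Depot→Q→V→W→Port: bottleneck 5, flow now 7.
Augment Depot→Q→V→X→Port: bottleneck 7, flow now 14.
Augment Depot→R→V→X→Port: bottleneck 1, flow now 15.
Augment Depot→R→V→Y→Port: bottleneck 3, flow now 18.
No augmenting path remains; maximum flow = 18.
In the residual graph, reachable from Depot: {Depot, P, Q, R, U, V, X, Y}.
Min-cut edges: V→W (5), X→Port (10), Y→Port (3); capacity 5 + 10 + 3 = 18.
This cut is saturated, so no flow can exceed 18.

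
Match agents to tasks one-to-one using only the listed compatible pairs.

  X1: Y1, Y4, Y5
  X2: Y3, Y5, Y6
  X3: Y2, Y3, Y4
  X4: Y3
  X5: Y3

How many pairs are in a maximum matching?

4

Unit-capacity flow: source→left, listed edges, right→sink; max matching = max flow.
Augmenting path X1→Y1 (+1); matched 1.
Augmenting path X2→Y3 (+1); matched 2.
Augmenting path X3→Y2 (+1); matched 3.
Augmenting path X4→Y3→X2→Y5 (+1); matched 4.
No augmenting path remains; maximum matching = 4.
König certificate: {X1, X2, X3, Y3} is a vertex cover of size 4 (every listed pair touches it), so no matching can be larger.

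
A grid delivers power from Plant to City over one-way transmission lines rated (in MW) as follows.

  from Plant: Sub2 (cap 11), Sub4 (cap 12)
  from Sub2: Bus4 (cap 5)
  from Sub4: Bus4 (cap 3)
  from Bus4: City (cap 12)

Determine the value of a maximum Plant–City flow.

Augment Plant→Sub2→Bus4→City: bottleneck 5, flow now 5.
Augment Plant→Sub4→Bus4→City: bottleneck 3, flow now 8.
No augmenting path remains; maximum flow = 8.
In the residual graph, reachable from Plant: {Plant, Sub2, Sub4}.
Min-cut edges: Sub2→Bus4 (5), Sub4→Bus4 (3); capacity 5 + 3 = 8.
This cut is saturated, so no flow can exceed 8.

8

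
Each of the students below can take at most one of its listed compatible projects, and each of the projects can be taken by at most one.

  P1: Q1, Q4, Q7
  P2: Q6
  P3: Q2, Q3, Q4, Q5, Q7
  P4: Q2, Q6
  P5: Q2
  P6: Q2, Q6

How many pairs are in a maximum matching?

Unit-capacity flow: source→left, listed edges, right→sink; max matching = max flow.
Augmenting path P1→Q1 (+1); matched 1.
Augmenting path P2→Q6 (+1); matched 2.
Augmenting path P3→Q2 (+1); matched 3.
Augmenting path P4→Q2→P3→Q3 (+1); matched 4.
No augmenting path remains; maximum matching = 4.
König certificate: {P1, P3, Q2, Q6} is a vertex cover of size 4 (every listed pair touches it), so no matching can be larger.

4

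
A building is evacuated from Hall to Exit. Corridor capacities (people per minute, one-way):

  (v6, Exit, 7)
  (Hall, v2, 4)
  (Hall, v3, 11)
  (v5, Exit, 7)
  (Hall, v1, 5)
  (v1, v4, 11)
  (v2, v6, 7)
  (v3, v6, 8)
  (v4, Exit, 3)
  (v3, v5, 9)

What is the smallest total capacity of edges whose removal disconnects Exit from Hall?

17

Augment Hall→v1→v4→Exit: bottleneck 3, flow now 3.
Augment Hall→v2→v6→Exit: bottleneck 4, flow now 7.
Augment Hall→v3→v5→Exit: bottleneck 7, flow now 14.
Augment Hall→v3→v6→Exit: bottleneck 3, flow now 17.
No augmenting path remains; maximum flow = 17.
By max-flow min-cut, the minimum cut capacity equals the max flow.
In the residual graph, reachable from Hall: {Hall, v1, v2, v3, v4, v5, v6}.
Min-cut edges: v4→Exit (3), v5→Exit (7), v6→Exit (7); capacity 3 + 7 + 7 = 17.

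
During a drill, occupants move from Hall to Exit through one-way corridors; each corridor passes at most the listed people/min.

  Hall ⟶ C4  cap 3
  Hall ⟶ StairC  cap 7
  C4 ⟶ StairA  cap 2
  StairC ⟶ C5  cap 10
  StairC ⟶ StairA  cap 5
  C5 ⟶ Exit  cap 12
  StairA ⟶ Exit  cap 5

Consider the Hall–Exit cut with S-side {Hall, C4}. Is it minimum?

Yes — it is a minimum cut (capacity 9).

Given cut capacity: 7 + 2 = 9.
Augment Hall→C4→StairA→Exit: bottleneck 2, flow now 2.
Augment Hall→StairC→C5→Exit: bottleneck 7, flow now 9.
No augmenting path remains; maximum flow = 9.
Cut capacity 9 equals the max flow, so it is a minimum cut.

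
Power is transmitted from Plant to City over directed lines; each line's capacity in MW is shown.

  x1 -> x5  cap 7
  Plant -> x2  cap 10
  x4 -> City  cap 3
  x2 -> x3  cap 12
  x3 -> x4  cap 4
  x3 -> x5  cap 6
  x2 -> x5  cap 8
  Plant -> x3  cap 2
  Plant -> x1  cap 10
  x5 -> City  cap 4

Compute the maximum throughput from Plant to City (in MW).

Augment Plant→x1→x5→City: bottleneck 4, flow now 4.
Augment Plant→x3→x4→City: bottleneck 2, flow now 6.
Augment Plant→x2→x3→x4→City: bottleneck 1, flow now 7.
No augmenting path remains; maximum flow = 7.
In the residual graph, reachable from Plant: {Plant, x1, x2, x3, x4, x5}.
Min-cut edges: x4→City (3), x5→City (4); capacity 3 + 4 = 7.
This cut is saturated, so no flow can exceed 7.

7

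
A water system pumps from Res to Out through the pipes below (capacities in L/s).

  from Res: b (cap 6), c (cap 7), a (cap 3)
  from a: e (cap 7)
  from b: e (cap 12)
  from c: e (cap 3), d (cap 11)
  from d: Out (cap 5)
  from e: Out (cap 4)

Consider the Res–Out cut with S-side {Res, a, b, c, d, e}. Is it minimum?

Yes — it is a minimum cut (capacity 9).

Given cut capacity: 5 + 4 = 9.
Augment Res→a→e→Out: bottleneck 3, flow now 3.
Augment Res→b→e→Out: bottleneck 1, flow now 4.
Augment Res→c→d→Out: bottleneck 5, flow now 9.
No augmenting path remains; maximum flow = 9.
Cut capacity 9 equals the max flow, so it is a minimum cut.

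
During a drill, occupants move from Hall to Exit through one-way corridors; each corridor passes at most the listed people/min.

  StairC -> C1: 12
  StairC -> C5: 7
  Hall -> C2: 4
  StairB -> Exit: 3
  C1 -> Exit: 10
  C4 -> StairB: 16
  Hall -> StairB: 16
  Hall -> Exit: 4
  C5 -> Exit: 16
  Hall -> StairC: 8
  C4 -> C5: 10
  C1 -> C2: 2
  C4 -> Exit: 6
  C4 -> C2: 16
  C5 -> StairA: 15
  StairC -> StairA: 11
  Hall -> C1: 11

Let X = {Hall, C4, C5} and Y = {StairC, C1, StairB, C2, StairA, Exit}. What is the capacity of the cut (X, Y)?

112

Edges leaving {Hall, C4, C5}: Hall→StairC (8), Hall→C1 (11), Hall→StairB (16), Hall→C2 (4), Hall→Exit (4), C4→StairB (16), C4→C2 (16), C4→Exit (6), C5→StairA (15), C5→Exit (16).
Cut capacity = 8 + 11 + 16 + 4 + 4 + 16 + 16 + 6 + 15 + 16 = 112.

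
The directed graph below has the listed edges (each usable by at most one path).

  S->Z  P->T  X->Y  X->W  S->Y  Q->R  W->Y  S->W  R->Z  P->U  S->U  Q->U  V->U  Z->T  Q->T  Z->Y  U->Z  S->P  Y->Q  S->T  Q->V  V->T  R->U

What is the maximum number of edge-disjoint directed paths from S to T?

4

Assign every edge capacity 1; by Menger, the answer equals the max flow.
Path S→T (+1); total 1.
Path S→P→T (+1); total 2.
Path S→Z→T (+1); total 3.
Path S→Y→Q→T (+1); total 4.
No residual S→T path; max flow = 4.
Certifying cut of size 4: {S→P, S→T, Y→Q, Z→T}.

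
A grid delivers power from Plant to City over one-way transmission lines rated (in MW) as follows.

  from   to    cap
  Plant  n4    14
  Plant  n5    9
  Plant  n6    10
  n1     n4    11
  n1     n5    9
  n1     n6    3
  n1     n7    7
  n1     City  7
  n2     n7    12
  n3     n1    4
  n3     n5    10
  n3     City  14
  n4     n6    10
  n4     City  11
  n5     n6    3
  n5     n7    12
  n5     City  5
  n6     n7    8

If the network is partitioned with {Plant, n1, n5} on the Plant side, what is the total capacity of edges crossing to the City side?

Edges leaving {Plant, n1, n5}: Plant→n4 (14), Plant→n6 (10), n1→n4 (11), n1→n6 (3), n1→n7 (7), n1→City (7), n5→n6 (3), n5→n7 (12), n5→City (5).
Cut capacity = 14 + 10 + 11 + 3 + 7 + 7 + 3 + 12 + 5 = 72.

72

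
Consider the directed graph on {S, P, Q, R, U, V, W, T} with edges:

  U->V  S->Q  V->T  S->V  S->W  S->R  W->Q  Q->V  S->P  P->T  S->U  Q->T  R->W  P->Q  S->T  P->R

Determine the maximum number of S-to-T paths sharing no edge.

4

Assign every edge capacity 1; by Menger, the answer equals the max flow.
Path S→T (+1); total 1.
Path S→P→T (+1); total 2.
Path S→Q→T (+1); total 3.
Path S→V→T (+1); total 4.
No residual S→T path; max flow = 4.
Certifying cut of size 4: {Q→T, S→P, S→T, V→T}.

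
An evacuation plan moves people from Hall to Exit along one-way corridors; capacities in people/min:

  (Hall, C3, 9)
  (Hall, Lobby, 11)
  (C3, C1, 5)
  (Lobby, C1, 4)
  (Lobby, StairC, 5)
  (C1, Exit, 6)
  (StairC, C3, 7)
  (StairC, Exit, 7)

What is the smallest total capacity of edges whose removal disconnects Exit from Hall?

11

Augment Hall→C3→C1→Exit: bottleneck 5, flow now 5.
Augment Hall→Lobby→C1→Exit: bottleneck 1, flow now 6.
Augment Hall→Lobby→StairC→Exit: bottleneck 5, flow now 11.
No augmenting path remains; maximum flow = 11.
By max-flow min-cut, the minimum cut capacity equals the max flow.
In the residual graph, reachable from Hall: {Hall, C3, Lobby, C1}.
Min-cut edges: Lobby→StairC (5), C1→Exit (6); capacity 5 + 6 = 11.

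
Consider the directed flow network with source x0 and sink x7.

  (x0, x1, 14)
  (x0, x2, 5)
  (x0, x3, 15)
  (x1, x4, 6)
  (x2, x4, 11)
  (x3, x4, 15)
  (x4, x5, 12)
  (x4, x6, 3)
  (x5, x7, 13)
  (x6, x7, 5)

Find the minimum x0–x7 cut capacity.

Augment x0→x1→x4→x5→x7: bottleneck 6, flow now 6.
Augment x0→x2→x4→x5→x7: bottleneck 5, flow now 11.
Augment x0→x3→x4→x5→x7: bottleneck 1, flow now 12.
Augment x0→x3→x4→x6→x7: bottleneck 3, flow now 15.
No augmenting path remains; maximum flow = 15.
By max-flow min-cut, the minimum cut capacity equals the max flow.
In the residual graph, reachable from x0: {x0, x1, x2, x3, x4}.
Min-cut edges: x4→x5 (12), x4→x6 (3); capacity 12 + 3 = 15.

15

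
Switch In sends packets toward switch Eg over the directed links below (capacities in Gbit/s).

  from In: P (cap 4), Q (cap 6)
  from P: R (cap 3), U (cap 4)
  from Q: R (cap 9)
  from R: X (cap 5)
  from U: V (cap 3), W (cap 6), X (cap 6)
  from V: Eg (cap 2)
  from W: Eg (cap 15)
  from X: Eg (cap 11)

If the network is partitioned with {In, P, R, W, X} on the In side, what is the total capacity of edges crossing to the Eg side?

36

Edges leaving {In, P, R, W, X}: In→Q (6), P→U (4), W→Eg (15), X→Eg (11).
Cut capacity = 6 + 4 + 15 + 11 = 36.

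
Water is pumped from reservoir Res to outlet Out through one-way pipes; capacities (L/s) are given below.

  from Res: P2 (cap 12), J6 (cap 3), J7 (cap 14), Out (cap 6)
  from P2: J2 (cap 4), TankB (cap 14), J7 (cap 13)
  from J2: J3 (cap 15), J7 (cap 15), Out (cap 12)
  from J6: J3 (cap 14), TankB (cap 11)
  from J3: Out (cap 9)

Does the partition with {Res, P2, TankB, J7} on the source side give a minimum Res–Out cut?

Yes — it is a minimum cut (capacity 13).

Given cut capacity: 3 + 6 + 4 = 13.
Augment Res→Out: bottleneck 6, flow now 6.
Augment Res→P2→J2→Out: bottleneck 4, flow now 10.
Augment Res→J6→J3→Out: bottleneck 3, flow now 13.
No augmenting path remains; maximum flow = 13.
Cut capacity 13 equals the max flow, so it is a minimum cut.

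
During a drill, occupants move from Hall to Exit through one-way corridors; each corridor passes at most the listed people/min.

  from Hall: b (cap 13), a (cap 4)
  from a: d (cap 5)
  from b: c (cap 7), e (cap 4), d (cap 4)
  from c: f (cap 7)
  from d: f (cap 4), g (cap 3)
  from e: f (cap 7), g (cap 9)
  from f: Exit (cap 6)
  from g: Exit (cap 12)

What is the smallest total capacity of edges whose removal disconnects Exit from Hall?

Augment Hall→a→d→f→Exit: bottleneck 4, flow now 4.
Augment Hall→b→c→f→Exit: bottleneck 2, flow now 6.
Augment Hall→b→d→g→Exit: bottleneck 3, flow now 9.
Augment Hall→b→e→g→Exit: bottleneck 4, flow now 13.
No augmenting path remains; maximum flow = 13.
By max-flow min-cut, the minimum cut capacity equals the max flow.
In the residual graph, reachable from Hall: {Hall, a, b, c, d, f}.
Min-cut edges: b→e (4), d→g (3), f→Exit (6); capacity 4 + 3 + 6 = 13.

13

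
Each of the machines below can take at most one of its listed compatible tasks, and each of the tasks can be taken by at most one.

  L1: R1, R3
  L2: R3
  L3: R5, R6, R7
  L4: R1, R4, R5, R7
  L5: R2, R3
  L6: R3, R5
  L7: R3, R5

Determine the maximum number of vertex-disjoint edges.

6

Unit-capacity flow: source→left, listed edges, right→sink; max matching = max flow.
Augmenting path L1→R1 (+1); matched 1.
Augmenting path L2→R3 (+1); matched 2.
Augmenting path L3→R5 (+1); matched 3.
Augmenting path L4→R4 (+1); matched 4.
Augmenting path L5→R2 (+1); matched 5.
Augmenting path L6→R5→L3→R6 (+1); matched 6.
No augmenting path remains; maximum matching = 6.
König certificate: {L1, L3, L4, L5, R3, R5} is a vertex cover of size 6 (every listed pair touches it), so no matching can be larger.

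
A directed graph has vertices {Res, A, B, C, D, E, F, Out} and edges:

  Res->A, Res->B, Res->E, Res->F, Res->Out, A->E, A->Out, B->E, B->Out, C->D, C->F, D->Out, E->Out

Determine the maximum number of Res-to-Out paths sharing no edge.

Assign every edge capacity 1; by Menger, the answer equals the max flow.
Path Res→Out (+1); total 1.
Path Res→A→Out (+1); total 2.
Path Res→B→Out (+1); total 3.
Path Res→E→Out (+1); total 4.
No residual Res→Out path; max flow = 4.
Certifying cut of size 4: {Res→A, Res→B, Res→E, Res→Out}.

4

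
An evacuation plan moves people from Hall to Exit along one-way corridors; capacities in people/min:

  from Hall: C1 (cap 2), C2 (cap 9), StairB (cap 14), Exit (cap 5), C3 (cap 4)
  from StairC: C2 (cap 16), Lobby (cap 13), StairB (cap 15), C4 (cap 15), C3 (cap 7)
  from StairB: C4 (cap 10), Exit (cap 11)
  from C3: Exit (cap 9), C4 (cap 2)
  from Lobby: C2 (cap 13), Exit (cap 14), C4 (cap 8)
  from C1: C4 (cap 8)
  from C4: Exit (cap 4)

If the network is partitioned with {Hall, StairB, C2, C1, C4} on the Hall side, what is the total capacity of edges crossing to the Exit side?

24

Edges leaving {Hall, StairB, C2, C1, C4}: Hall→C3 (4), Hall→Exit (5), StairB→Exit (11), C4→Exit (4).
Cut capacity = 4 + 5 + 11 + 4 = 24.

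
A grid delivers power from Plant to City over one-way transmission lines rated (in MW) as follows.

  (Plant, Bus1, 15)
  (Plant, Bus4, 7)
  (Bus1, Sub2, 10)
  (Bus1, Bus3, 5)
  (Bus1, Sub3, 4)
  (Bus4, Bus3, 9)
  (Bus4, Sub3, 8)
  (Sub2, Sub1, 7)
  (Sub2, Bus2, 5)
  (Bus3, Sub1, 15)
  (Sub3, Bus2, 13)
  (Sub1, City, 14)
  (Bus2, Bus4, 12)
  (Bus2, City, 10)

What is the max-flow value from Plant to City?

22

Augment Plant→Bus1→Sub2→Sub1→City: bottleneck 7, flow now 7.
Augment Plant→Bus1→Sub2→Bus2→City: bottleneck 3, flow now 10.
Augment Plant→Bus1→Bus3→Sub1→City: bottleneck 5, flow now 15.
Augment Plant→Bus4→Bus3→Sub1→City: bottleneck 2, flow now 17.
Augment Plant→Bus4→Sub3→Bus2→City: bottleneck 5, flow now 22.
No augmenting path remains; maximum flow = 22.
In the residual graph, reachable from Plant: {Plant}.
Min-cut edges: Plant→Bus1 (15), Plant→Bus4 (7); capacity 15 + 7 = 22.
This cut is saturated, so no flow can exceed 22.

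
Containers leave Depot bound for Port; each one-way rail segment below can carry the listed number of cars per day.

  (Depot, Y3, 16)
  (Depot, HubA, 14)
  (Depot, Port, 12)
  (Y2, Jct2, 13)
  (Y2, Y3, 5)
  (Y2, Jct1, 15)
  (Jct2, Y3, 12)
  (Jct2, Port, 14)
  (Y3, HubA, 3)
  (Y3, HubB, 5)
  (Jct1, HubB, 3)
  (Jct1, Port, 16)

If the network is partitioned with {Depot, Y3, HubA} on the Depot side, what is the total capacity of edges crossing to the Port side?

Edges leaving {Depot, Y3, HubA}: Depot→Port (12), Y3→HubB (5).
Cut capacity = 12 + 5 = 17.

17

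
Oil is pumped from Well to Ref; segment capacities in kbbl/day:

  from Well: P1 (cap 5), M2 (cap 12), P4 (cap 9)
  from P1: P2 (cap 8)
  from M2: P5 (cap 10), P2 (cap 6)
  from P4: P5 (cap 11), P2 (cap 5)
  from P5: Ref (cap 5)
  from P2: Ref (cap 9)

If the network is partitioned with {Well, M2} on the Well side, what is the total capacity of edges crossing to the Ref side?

30

Edges leaving {Well, M2}: Well→P1 (5), Well→P4 (9), M2→P5 (10), M2→P2 (6).
Cut capacity = 5 + 9 + 10 + 6 = 30.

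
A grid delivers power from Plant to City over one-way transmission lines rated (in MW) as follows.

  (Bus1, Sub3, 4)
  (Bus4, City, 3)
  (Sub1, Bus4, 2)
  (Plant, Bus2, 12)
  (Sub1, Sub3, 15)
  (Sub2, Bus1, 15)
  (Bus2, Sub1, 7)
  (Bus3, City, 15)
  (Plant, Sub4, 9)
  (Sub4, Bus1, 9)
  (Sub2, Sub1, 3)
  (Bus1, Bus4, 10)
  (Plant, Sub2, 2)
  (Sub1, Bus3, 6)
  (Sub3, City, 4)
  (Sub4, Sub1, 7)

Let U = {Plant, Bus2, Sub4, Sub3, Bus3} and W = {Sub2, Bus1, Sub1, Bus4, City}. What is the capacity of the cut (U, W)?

Edges leaving {Plant, Bus2, Sub4, Sub3, Bus3}: Plant→Sub2 (2), Bus2→Sub1 (7), Sub4→Bus1 (9), Sub4→Sub1 (7), Sub3→City (4), Bus3→City (15).
Cut capacity = 2 + 7 + 9 + 7 + 4 + 15 = 44.

44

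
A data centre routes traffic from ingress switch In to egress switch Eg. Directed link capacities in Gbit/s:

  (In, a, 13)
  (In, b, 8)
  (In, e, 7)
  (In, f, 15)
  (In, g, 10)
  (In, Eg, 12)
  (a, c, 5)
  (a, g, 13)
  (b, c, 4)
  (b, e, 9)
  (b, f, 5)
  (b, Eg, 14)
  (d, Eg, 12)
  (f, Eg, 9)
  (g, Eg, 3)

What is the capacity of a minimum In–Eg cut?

Augment In→Eg: bottleneck 12, flow now 12.
Augment In→b→Eg: bottleneck 8, flow now 20.
Augment In→f→Eg: bottleneck 9, flow now 29.
Augment In→g→Eg: bottleneck 3, flow now 32.
No augmenting path remains; maximum flow = 32.
By max-flow min-cut, the minimum cut capacity equals the max flow.
In the residual graph, reachable from In: {In, a, c, e, f, g}.
Min-cut edges: In→b (8), In→Eg (12), f→Eg (9), g→Eg (3); capacity 8 + 12 + 9 + 3 = 32.

32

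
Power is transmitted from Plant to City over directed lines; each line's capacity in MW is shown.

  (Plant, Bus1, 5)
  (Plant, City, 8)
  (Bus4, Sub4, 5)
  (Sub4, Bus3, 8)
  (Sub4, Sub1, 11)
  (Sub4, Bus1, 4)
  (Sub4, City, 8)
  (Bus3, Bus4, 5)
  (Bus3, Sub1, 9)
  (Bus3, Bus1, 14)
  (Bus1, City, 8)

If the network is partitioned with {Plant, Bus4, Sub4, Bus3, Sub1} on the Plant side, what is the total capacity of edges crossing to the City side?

Edges leaving {Plant, Bus4, Sub4, Bus3, Sub1}: Plant→Bus1 (5), Plant→City (8), Sub4→Bus1 (4), Sub4→City (8), Bus3→Bus1 (14).
Cut capacity = 5 + 8 + 4 + 8 + 14 = 39.

39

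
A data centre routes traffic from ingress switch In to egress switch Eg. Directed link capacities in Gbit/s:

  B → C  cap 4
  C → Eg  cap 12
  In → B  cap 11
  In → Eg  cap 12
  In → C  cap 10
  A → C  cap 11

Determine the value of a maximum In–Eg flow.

24

Augment In→Eg: bottleneck 12, flow now 12.
Augment In→C→Eg: bottleneck 10, flow now 22.
Augment In→B→C→Eg: bottleneck 2, flow now 24.
No augmenting path remains; maximum flow = 24.
In the residual graph, reachable from In: {In, B, C}.
Min-cut edges: In→Eg (12), C→Eg (12); capacity 12 + 12 = 24.
This cut is saturated, so no flow can exceed 24.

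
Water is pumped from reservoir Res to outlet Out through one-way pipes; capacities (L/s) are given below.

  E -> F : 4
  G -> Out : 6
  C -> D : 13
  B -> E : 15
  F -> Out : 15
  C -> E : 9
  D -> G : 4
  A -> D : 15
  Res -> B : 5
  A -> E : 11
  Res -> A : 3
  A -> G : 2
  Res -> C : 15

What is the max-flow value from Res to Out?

10

Augment Res→A→G→Out: bottleneck 2, flow now 2.
Augment Res→A→D→G→Out: bottleneck 1, flow now 3.
Augment Res→B→E→F→Out: bottleneck 4, flow now 7.
Augment Res→C→D→G→Out: bottleneck 3, flow now 10.
No augmenting path remains; maximum flow = 10.
In the residual graph, reachable from Res: {Res, A, B, C, D, E}.
Min-cut edges: A→G (2), D→G (4), E→F (4); capacity 2 + 4 + 4 = 10.
This cut is saturated, so no flow can exceed 10.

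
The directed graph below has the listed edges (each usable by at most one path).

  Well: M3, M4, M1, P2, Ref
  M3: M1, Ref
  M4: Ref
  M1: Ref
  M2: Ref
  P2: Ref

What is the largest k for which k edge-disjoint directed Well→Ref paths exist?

Assign every edge capacity 1; by Menger, the answer equals the max flow.
Path Well→Ref (+1); total 1.
Path Well→M3→Ref (+1); total 2.
Path Well→M4→Ref (+1); total 3.
Path Well→M1→Ref (+1); total 4.
Path Well→P2→Ref (+1); total 5.
No residual Well→Ref path; max flow = 5.
Certifying cut of size 5: {Well→M1, Well→M3, Well→M4, Well→P2, Well→Ref}.

5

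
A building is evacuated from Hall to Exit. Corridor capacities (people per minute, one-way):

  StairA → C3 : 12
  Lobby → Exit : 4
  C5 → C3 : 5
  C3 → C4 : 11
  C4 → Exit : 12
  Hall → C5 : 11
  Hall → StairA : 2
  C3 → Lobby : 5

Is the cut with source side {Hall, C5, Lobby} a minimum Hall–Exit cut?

No — its capacity is 11, but the minimum cut has capacity 7.

Given cut capacity: 2 + 5 + 4 = 11.
Augment Hall→StairA→C3→C4→Exit: bottleneck 2, flow now 2.
Augment Hall→C5→C3→C4→Exit: bottleneck 5, flow now 7.
No augmenting path remains; maximum flow = 7.
In the residual graph, reachable from Hall: {Hall, C5}.
Min-cut edges: Hall→StairA (2), C5→C3 (5); capacity 2 + 5 = 7.
Cut capacity 11 exceeds the max flow 7, so it is not minimum.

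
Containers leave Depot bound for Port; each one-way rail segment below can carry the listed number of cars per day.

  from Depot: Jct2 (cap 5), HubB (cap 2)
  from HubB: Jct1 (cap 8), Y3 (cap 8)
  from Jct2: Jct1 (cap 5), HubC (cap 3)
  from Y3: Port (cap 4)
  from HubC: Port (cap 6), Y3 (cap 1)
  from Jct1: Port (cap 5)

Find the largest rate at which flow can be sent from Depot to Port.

7

Augment Depot→HubB→Y3→Port: bottleneck 2, flow now 2.
Augment Depot→Jct2→HubC→Port: bottleneck 3, flow now 5.
Augment Depot→Jct2→Jct1→Port: bottleneck 2, flow now 7.
No augmenting path remains; maximum flow = 7.
In the residual graph, reachable from Depot: {Depot}.
Min-cut edges: Depot→HubB (2), Depot→Jct2 (5); capacity 2 + 5 = 7.
This cut is saturated, so no flow can exceed 7.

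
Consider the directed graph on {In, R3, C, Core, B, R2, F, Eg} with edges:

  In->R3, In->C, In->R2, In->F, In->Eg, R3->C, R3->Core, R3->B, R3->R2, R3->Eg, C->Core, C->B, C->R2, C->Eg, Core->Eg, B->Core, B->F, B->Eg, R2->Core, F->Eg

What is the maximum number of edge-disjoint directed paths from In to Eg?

Assign every edge capacity 1; by Menger, the answer equals the max flow.
Path In→Eg (+1); total 1.
Path In→R3→Eg (+1); total 2.
Path In→C→Eg (+1); total 3.
Path In→F→Eg (+1); total 4.
Path In→R2→Core→Eg (+1); total 5.
No residual In→Eg path; max flow = 5.
Certifying cut of size 5: {In→C, In→Eg, In→F, In→R2, In→R3}.

5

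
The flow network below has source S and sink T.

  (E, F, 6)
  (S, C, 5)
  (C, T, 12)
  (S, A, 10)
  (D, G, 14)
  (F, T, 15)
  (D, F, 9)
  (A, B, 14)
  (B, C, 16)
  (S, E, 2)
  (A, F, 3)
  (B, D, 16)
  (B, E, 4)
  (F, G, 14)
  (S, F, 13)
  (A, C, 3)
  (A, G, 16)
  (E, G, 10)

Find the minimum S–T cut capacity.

Augment S→C→T: bottleneck 5, flow now 5.
Augment S→F→T: bottleneck 13, flow now 18.
Augment S→A→C→T: bottleneck 3, flow now 21.
Augment S→A→F→T: bottleneck 2, flow now 23.
Augment S→A→B→C→T: bottleneck 4, flow now 27.
No augmenting path remains; maximum flow = 27.
By max-flow min-cut, the minimum cut capacity equals the max flow.
In the residual graph, reachable from S: {S, A, B, C, D, E, F, G}.
Min-cut edges: C→T (12), F→T (15); capacity 12 + 15 = 27.

27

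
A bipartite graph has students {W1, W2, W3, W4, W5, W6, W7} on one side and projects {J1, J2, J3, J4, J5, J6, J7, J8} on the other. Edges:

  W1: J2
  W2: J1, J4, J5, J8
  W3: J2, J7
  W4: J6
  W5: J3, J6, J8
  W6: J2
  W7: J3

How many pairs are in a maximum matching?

6

Unit-capacity flow: source→left, listed edges, right→sink; max matching = max flow.
Augmenting path W1→J2 (+1); matched 1.
Augmenting path W2→J1 (+1); matched 2.
Augmenting path W3→J7 (+1); matched 3.
Augmenting path W4→J6 (+1); matched 4.
Augmenting path W5→J3 (+1); matched 5.
Augmenting path W7→J3→W5→J8 (+1); matched 6.
No augmenting path remains; maximum matching = 6.
König certificate: {W2, W3, W4, W5, W7, J2} is a vertex cover of size 6 (every listed pair touches it), so no matching can be larger.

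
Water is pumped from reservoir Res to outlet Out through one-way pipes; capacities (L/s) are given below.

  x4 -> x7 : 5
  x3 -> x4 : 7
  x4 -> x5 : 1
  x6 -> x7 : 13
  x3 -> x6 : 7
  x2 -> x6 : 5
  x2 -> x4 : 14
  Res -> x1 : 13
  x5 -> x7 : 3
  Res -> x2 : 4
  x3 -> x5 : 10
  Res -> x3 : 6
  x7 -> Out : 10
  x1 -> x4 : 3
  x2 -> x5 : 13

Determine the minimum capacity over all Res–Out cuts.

Augment Res→x1→x4→x7→Out: bottleneck 3, flow now 3.
Augment Res→x2→x4→x7→Out: bottleneck 2, flow now 5.
Augment Res→x2→x5→x7→Out: bottleneck 2, flow now 7.
Augment Res→x3→x5→x7→Out: bottleneck 1, flow now 8.
Augment Res→x3→x6→x7→Out: bottleneck 2, flow now 10.
No augmenting path remains; maximum flow = 10.
By max-flow min-cut, the minimum cut capacity equals the max flow.
In the residual graph, reachable from Res: {Res, x1, x2, x3, x4, x5, x6, x7}.
Min-cut edges: x7→Out (10); capacity 10 = 10.

10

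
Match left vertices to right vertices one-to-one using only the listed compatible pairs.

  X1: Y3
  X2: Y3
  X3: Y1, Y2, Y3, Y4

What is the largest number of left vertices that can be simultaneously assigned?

2

Unit-capacity flow: source→left, listed edges, right→sink; max matching = max flow.
Augmenting path X1→Y3 (+1); matched 1.
Augmenting path X3→Y1 (+1); matched 2.
No augmenting path remains; maximum matching = 2.
König certificate: {X3, Y3} is a vertex cover of size 2 (every listed pair touches it), so no matching can be larger.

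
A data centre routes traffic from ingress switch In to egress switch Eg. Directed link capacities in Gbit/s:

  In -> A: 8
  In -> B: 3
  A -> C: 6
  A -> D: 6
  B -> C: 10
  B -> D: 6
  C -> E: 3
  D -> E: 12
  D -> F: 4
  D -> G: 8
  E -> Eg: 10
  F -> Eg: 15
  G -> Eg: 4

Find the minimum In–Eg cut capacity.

11

Augment In→A→C→E→Eg: bottleneck 3, flow now 3.
Augment In→A→D→E→Eg: bottleneck 5, flow now 8.
Augment In→B→D→E→Eg: bottleneck 2, flow now 10.
Augment In→B→D→F→Eg: bottleneck 1, flow now 11.
No augmenting path remains; maximum flow = 11.
By max-flow min-cut, the minimum cut capacity equals the max flow.
In the residual graph, reachable from In: {In}.
Min-cut edges: In→A (8), In→B (3); capacity 8 + 3 = 11.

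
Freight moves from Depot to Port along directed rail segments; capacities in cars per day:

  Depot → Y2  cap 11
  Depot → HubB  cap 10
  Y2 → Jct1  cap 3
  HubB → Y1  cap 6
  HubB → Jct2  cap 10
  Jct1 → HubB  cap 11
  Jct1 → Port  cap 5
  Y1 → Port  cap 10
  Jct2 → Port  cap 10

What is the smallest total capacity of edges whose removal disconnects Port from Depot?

Augment Depot→Y2→Jct1→Port: bottleneck 3, flow now 3.
Augment Depot→HubB→Y1→Port: bottleneck 6, flow now 9.
Augment Depot→HubB→Jct2→Port: bottleneck 4, flow now 13.
No augmenting path remains; maximum flow = 13.
By max-flow min-cut, the minimum cut capacity equals the max flow.
In the residual graph, reachable from Depot: {Depot, Y2}.
Min-cut edges: Depot→HubB (10), Y2→Jct1 (3); capacity 10 + 3 = 13.

13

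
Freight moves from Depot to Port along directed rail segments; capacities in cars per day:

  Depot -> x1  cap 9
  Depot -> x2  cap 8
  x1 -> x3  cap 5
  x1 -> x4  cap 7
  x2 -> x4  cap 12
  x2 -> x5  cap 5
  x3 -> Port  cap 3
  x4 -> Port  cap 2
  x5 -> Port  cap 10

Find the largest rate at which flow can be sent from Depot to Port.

Augment Depot→x1→x3→Port: bottleneck 3, flow now 3.
Augment Depot→x1→x4→Port: bottleneck 2, flow now 5.
Augment Depot→x2→x5→Port: bottleneck 5, flow now 10.
No augmenting path remains; maximum flow = 10.
In the residual graph, reachable from Depot: {Depot, x1, x2, x3, x4}.
Min-cut edges: x2→x5 (5), x3→Port (3), x4→Port (2); capacity 5 + 3 + 2 = 10.
This cut is saturated, so no flow can exceed 10.

10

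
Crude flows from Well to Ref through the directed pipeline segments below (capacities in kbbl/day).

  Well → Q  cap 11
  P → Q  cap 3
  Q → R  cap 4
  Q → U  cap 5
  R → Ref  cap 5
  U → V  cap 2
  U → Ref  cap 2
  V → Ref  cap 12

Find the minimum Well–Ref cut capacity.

Augment Well→Q→R→Ref: bottleneck 4, flow now 4.
Augment Well→Q→U→Ref: bottleneck 2, flow now 6.
Augment Well→Q→U→V→Ref: bottleneck 2, flow now 8.
No augmenting path remains; maximum flow = 8.
By max-flow min-cut, the minimum cut capacity equals the max flow.
In the residual graph, reachable from Well: {Well, Q, U}.
Min-cut edges: Q→R (4), U→V (2), U→Ref (2); capacity 4 + 2 + 2 = 8.

8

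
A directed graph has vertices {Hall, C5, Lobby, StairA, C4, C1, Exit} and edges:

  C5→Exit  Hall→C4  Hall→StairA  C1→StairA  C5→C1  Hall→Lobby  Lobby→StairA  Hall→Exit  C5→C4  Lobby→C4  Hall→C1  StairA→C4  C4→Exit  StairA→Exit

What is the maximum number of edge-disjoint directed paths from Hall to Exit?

Assign every edge capacity 1; by Menger, the answer equals the max flow.
Path Hall→Exit (+1); total 1.
Path Hall→StairA→Exit (+1); total 2.
Path Hall→C4→Exit (+1); total 3.
No residual Hall→Exit path; max flow = 3.
Certifying cut of size 3: {C4→Exit, Hall→Exit, StairA→Exit}.

3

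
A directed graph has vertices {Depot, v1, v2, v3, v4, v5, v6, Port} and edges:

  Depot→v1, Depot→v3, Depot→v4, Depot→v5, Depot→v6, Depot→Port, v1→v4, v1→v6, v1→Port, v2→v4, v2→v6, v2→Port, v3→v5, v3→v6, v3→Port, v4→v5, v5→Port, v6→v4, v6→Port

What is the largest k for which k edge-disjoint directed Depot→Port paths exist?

Assign every edge capacity 1; by Menger, the answer equals the max flow.
Path Depot→Port (+1); total 1.
Path Depot→v1→Port (+1); total 2.
Path Depot→v3→Port (+1); total 3.
Path Depot→v5→Port (+1); total 4.
Path Depot→v6→Port (+1); total 5.
No residual Depot→Port path; max flow = 5.
Certifying cut of size 5: {Depot→Port, Depot→v1, Depot→v3, Depot→v6, v5→Port}.

5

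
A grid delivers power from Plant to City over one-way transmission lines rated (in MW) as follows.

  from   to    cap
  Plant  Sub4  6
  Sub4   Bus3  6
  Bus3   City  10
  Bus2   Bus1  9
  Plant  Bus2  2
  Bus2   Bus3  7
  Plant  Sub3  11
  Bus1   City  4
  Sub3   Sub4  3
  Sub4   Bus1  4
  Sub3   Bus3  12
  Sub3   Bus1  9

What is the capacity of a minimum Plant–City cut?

Augment Plant→Sub4→Bus3→City: bottleneck 6, flow now 6.
Augment Plant→Bus2→Bus3→City: bottleneck 2, flow now 8.
Augment Plant→Sub3→Bus3→City: bottleneck 2, flow now 10.
Augment Plant→Sub3→Bus1→City: bottleneck 4, flow now 14.
No augmenting path remains; maximum flow = 14.
By max-flow min-cut, the minimum cut capacity equals the max flow.
In the residual graph, reachable from Plant: {Plant, Sub4, Bus2, Sub3, Bus3, Bus1}.
Min-cut edges: Bus3→City (10), Bus1→City (4); capacity 10 + 4 = 14.

14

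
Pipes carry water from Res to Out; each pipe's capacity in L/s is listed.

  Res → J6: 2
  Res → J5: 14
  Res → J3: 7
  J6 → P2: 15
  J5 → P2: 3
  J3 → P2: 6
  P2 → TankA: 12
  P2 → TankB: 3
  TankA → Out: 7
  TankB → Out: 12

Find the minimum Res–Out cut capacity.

10

Augment Res→J6→P2→TankA→Out: bottleneck 2, flow now 2.
Augment Res→J5→P2→TankA→Out: bottleneck 3, flow now 5.
Augment Res→J3→P2→TankA→Out: bottleneck 2, flow now 7.
Augment Res→J3→P2→TankB→Out: bottleneck 3, flow now 10.
No augmenting path remains; maximum flow = 10.
By max-flow min-cut, the minimum cut capacity equals the max flow.
In the residual graph, reachable from Res: {Res, J6, J5, J3, P2, TankA}.
Min-cut edges: P2→TankB (3), TankA→Out (7); capacity 3 + 7 = 10.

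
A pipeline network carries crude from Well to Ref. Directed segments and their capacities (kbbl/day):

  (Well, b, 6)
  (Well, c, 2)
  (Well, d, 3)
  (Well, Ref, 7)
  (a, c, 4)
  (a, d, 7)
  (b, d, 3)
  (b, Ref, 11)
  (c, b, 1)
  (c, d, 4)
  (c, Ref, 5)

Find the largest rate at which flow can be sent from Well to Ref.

15

Augment Well→Ref: bottleneck 7, flow now 7.
Augment Well→b→Ref: bottleneck 6, flow now 13.
Augment Well→c→Ref: bottleneck 2, flow now 15.
No augmenting path remains; maximum flow = 15.
In the residual graph, reachable from Well: {Well, d}.
Min-cut edges: Well→b (6), Well→c (2), Well→Ref (7); capacity 6 + 2 + 7 = 15.
This cut is saturated, so no flow can exceed 15.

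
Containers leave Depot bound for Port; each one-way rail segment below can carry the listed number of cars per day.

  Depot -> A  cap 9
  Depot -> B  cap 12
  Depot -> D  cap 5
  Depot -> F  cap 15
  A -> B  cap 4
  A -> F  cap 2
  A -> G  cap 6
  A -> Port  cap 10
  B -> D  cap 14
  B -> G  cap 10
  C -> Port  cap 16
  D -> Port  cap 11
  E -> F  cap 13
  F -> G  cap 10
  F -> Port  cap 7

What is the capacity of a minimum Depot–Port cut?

27

Augment Depot→A→Port: bottleneck 9, flow now 9.
Augment Depot→D→Port: bottleneck 5, flow now 14.
Augment Depot→F→Port: bottleneck 7, flow now 21.
Augment Depot→B→D→Port: bottleneck 6, flow now 27.
No augmenting path remains; maximum flow = 27.
By max-flow min-cut, the minimum cut capacity equals the max flow.
In the residual graph, reachable from Depot: {Depot, B, D, F, G}.
Min-cut edges: Depot→A (9), D→Port (11), F→Port (7); capacity 9 + 11 + 7 = 27.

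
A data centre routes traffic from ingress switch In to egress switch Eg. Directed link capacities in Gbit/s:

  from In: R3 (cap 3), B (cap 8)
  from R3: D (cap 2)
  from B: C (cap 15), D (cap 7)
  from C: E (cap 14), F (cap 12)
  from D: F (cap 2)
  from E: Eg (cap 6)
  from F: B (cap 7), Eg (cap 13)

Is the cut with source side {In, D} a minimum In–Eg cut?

No — its capacity is 13, but the minimum cut has capacity 10.

Given cut capacity: 3 + 8 + 2 = 13.
Augment In→R3→D→F→Eg: bottleneck 2, flow now 2.
Augment In→B→C→E→Eg: bottleneck 6, flow now 8.
Augment In→B→C→F→Eg: bottleneck 2, flow now 10.
No augmenting path remains; maximum flow = 10.
In the residual graph, reachable from In: {In, R3}.
Min-cut edges: In→B (8), R3→D (2); capacity 8 + 2 = 10.
Cut capacity 13 exceeds the max flow 10, so it is not minimum.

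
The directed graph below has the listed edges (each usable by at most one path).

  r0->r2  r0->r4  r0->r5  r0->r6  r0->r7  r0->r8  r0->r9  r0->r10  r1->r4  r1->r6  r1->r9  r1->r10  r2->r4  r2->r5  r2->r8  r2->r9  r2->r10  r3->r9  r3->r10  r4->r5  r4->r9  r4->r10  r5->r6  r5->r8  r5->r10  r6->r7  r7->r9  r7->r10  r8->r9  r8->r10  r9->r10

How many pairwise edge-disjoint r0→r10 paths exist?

7

Assign every edge capacity 1; by Menger, the answer equals the max flow.
Path r0→r10 (+1); total 1.
Path r0→r2→r10 (+1); total 2.
Path r0→r4→r10 (+1); total 3.
Path r0→r5→r10 (+1); total 4.
Path r0→r7→r10 (+1); total 5.
Path r0→r8→r10 (+1); total 6.
Path r0→r9→r10 (+1); total 7.
No residual r0→r10 path; max flow = 7.
Certifying cut of size 7: {r0→r10, r0→r2, r0→r4, r0→r5, r0→r8, r7→r10, r9→r10}.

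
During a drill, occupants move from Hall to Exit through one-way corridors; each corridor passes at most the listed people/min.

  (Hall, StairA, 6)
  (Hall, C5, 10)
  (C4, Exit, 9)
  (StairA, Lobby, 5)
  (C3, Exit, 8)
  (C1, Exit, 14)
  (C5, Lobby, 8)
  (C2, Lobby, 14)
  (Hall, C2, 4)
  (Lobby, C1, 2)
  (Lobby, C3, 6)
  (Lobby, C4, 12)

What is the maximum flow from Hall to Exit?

Augment Hall→C5→Lobby→C4→Exit: bottleneck 8, flow now 8.
Augment Hall→StairA→Lobby→C4→Exit: bottleneck 1, flow now 9.
Augment Hall→StairA→Lobby→C3→Exit: bottleneck 4, flow now 13.
Augment Hall→C2→Lobby→C3→Exit: bottleneck 2, flow now 15.
Augment Hall→C2→Lobby→C1→Exit: bottleneck 2, flow now 17.
No augmenting path remains; maximum flow = 17.
In the residual graph, reachable from Hall: {Hall, C5, StairA}.
Min-cut edges: Hall→C2 (4), C5→Lobby (8), StairA→Lobby (5); capacity 4 + 8 + 5 = 17.
This cut is saturated, so no flow can exceed 17.

17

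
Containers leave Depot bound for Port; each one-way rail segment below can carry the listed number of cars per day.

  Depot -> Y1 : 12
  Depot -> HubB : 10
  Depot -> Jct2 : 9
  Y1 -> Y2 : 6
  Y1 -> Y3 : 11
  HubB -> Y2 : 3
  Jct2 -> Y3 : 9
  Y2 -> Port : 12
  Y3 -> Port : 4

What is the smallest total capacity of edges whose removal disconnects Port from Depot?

Augment Depot→Y1→Y2→Port: bottleneck 6, flow now 6.
Augment Depot→Y1→Y3→Port: bottleneck 4, flow now 10.
Augment Depot→HubB→Y2→Port: bottleneck 3, flow now 13.
No augmenting path remains; maximum flow = 13.
By max-flow min-cut, the minimum cut capacity equals the max flow.
In the residual graph, reachable from Depot: {Depot, Y1, HubB, Jct2, Y3}.
Min-cut edges: Y1→Y2 (6), HubB→Y2 (3), Y3→Port (4); capacity 6 + 3 + 4 = 13.

13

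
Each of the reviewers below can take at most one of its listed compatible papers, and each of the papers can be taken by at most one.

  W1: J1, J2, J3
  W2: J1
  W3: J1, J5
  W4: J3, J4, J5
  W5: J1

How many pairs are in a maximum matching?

Unit-capacity flow: source→left, listed edges, right→sink; max matching = max flow.
Augmenting path W1→J1 (+1); matched 1.
Augmenting path W3→J5 (+1); matched 2.
Augmenting path W4→J3 (+1); matched 3.
Augmenting path W2→J1→W1→J2 (+1); matched 4.
No augmenting path remains; maximum matching = 4.
König certificate: {W1, W3, W4, J1} is a vertex cover of size 4 (every listed pair touches it), so no matching can be larger.

4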